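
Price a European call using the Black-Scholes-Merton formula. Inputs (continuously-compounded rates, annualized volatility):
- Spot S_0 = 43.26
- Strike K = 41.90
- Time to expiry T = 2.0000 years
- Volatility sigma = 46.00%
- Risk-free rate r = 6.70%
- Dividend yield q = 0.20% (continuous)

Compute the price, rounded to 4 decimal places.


Answer: Price = 13.6895

Derivation:
d1 = (ln(S/K) + (r - q + 0.5*sigma^2) * T) / (sigma * sqrt(T)) = 0.57420544
d2 = d1 - sigma * sqrt(T) = -0.07633280
exp(-rT) = 0.87459006; exp(-qT) = 0.99600799
C = S_0 * exp(-qT) * N(d1) - K * exp(-rT) * N(d2)
N(d1) = 0.71708560; N(d2) = 0.46957716
C = 43.2600 * 0.99600799 * 0.71708560 - 41.9000 * 0.87459006 * 0.46957716 = 13.6895


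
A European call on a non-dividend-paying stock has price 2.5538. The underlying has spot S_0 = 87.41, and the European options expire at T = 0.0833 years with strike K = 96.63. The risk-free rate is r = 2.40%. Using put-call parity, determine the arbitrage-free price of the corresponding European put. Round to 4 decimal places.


Put-call parity: C - P = S_0 * exp(-qT) - K * exp(-rT).
S_0 * exp(-qT) = 87.4100 * 1.00000000 = 87.41000000
K * exp(-rT) = 96.6300 * 0.99800280 = 96.43701028
P = C - S*exp(-qT) + K*exp(-rT)
P = 2.5538 - 87.41000000 + 96.43701028 = 11.5808

Answer: Put price = 11.5808


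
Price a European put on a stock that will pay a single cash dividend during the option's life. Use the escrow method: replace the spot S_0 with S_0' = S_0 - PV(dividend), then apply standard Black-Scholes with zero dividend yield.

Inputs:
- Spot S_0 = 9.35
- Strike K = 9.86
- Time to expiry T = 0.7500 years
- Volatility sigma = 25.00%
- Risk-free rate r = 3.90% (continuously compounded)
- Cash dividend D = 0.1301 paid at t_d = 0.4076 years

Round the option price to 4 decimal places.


Answer: Price = 0.9993

Derivation:
PV(D) = D * exp(-r * t_d) = 0.1301 * 0.98422928 = 0.12804823
S_0' = S_0 - PV(D) = 9.3500 - 0.12804823 = 9.22195177
d1 = (ln(S_0'/K) + (r + sigma^2/2)*T) / (sigma*sqrt(T)) = -0.06564225
d2 = d1 - sigma*sqrt(T) = -0.28214860
exp(-rT) = 0.97117364
N(-d1) = 0.52616868; N(-d2) = 0.61108522
P = K * exp(-rT) * N(-d2) - S_0' * N(-d1) = 9.8600 * 0.97117364 * 0.61108522 - 9.22195177 * 0.52616868 = 0.9993


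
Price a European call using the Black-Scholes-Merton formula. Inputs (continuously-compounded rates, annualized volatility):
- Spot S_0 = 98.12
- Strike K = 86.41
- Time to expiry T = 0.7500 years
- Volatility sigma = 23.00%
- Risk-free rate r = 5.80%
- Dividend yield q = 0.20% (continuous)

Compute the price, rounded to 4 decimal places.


Answer: Price = 17.2113

Derivation:
d1 = (ln(S/K) + (r - q + 0.5*sigma^2) * T) / (sigma * sqrt(T)) = 0.94848764
d2 = d1 - sigma * sqrt(T) = 0.74930179
exp(-rT) = 0.95743255; exp(-qT) = 0.99850112
C = S_0 * exp(-qT) * N(d1) - K * exp(-rT) * N(d2)
N(d1) = 0.82855937; N(d2) = 0.77316234
C = 98.1200 * 0.99850112 * 0.82855937 - 86.4100 * 0.95743255 * 0.77316234 = 17.2113


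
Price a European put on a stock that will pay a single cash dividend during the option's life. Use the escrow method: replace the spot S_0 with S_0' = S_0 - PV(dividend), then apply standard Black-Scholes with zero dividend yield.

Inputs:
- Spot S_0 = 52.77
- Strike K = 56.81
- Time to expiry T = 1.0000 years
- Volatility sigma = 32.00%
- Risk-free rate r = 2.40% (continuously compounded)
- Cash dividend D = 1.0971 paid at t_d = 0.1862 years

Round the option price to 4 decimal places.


Answer: Price = 8.8663

Derivation:
PV(D) = D * exp(-r * t_d) = 1.0971 * 0.99554117 = 1.09220822
S_0' = S_0 - PV(D) = 52.7700 - 1.09220822 = 51.67779178
d1 = (ln(S_0'/K) + (r + sigma^2/2)*T) / (sigma*sqrt(T)) = -0.06088824
d2 = d1 - sigma*sqrt(T) = -0.38088824
exp(-rT) = 0.97628571
N(-d1) = 0.52427589; N(-d2) = 0.64835691
P = K * exp(-rT) * N(-d2) - S_0' * N(-d1) = 56.8100 * 0.97628571 * 0.64835691 - 51.67779178 * 0.52427589 = 8.8663


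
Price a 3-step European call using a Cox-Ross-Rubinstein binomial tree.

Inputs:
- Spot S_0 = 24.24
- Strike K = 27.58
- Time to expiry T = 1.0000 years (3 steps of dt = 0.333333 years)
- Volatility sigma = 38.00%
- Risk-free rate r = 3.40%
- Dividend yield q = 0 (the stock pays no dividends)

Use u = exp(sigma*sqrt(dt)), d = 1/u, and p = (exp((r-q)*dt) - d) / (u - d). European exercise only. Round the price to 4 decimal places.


dt = T/N = 0.333333
u = exp(sigma*sqrt(dt)) = 1.245321; d = 1/u = 0.803006
p = (exp((r-q)*dt) - d) / (u - d) = 0.471139
Discount per step: exp(-r*dt) = 0.988731
Stock lattice S(k, i) with i counting down-moves:
  k=0: S(0,0) = 24.2400
  k=1: S(1,0) = 30.1866; S(1,1) = 19.4649
  k=2: S(2,0) = 37.5920; S(2,1) = 24.2400; S(2,2) = 15.6304
  k=3: S(3,0) = 46.8141; S(3,1) = 30.1866; S(3,2) = 19.4649; S(3,3) = 12.5513
Terminal payoffs V(N, i) = max(S_T - K, 0):
  V(3,0) = 19.234055; V(3,1) = 2.606574; V(3,2) = 0.000000; V(3,3) = 0.000000
Backward induction: V(k, i) = exp(-r*dt) * [p * V(k+1, i) + (1-p) * V(k+1, i+1)].
  V(2,0) = exp(-r*dt) * [p*19.234055 + (1-p)*2.606574] = 10.322775
  V(2,1) = exp(-r*dt) * [p*2.606574 + (1-p)*0.000000] = 1.214220
  V(2,2) = exp(-r*dt) * [p*0.000000 + (1-p)*0.000000] = 0.000000
  V(1,0) = exp(-r*dt) * [p*10.322775 + (1-p)*1.214220] = 5.443573
  V(1,1) = exp(-r*dt) * [p*1.214220 + (1-p)*0.000000] = 0.565620
  V(0,0) = exp(-r*dt) * [p*5.443573 + (1-p)*0.565620] = 2.831541

Answer: Price = V(0,0) = 2.8315


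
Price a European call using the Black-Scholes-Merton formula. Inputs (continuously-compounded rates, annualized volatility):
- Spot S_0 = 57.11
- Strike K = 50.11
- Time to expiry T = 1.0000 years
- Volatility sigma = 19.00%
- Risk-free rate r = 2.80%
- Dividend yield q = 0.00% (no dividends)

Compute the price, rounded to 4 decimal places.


d1 = (ln(S/K) + (r - q + 0.5*sigma^2) * T) / (sigma * sqrt(T)) = 0.93057181
d2 = d1 - sigma * sqrt(T) = 0.74057181
exp(-rT) = 0.97238837; exp(-qT) = 1.00000000
C = S_0 * exp(-qT) * N(d1) - K * exp(-rT) * N(d2)
N(d1) = 0.82396245; N(d2) = 0.77052345
C = 57.1100 * 1.00000000 * 0.82396245 - 50.1100 * 0.97238837 * 0.77052345 = 9.5117

Answer: Price = 9.5117


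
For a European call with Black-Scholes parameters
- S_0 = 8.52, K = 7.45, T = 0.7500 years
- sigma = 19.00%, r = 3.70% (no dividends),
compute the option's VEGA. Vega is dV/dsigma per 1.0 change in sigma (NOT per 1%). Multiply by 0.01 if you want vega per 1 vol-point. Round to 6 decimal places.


d1 = 1.0665167174; d2 = 0.9019718906
phi(d1) = 0.2258989537; exp(-qT) = 1.0000000000; exp(-rT) = 0.9726314943
Vega = S * exp(-qT) * phi(d1) * sqrt(T) = 8.5200 * 1.0000000000 * 0.2258989537 * 0.8660254038 = 1.666804

Answer: Vega = 1.666804


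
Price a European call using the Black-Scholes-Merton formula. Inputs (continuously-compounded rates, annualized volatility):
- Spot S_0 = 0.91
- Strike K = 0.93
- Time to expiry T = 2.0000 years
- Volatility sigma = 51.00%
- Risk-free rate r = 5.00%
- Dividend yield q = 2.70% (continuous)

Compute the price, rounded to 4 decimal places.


Answer: Price = 0.2504

Derivation:
d1 = (ln(S/K) + (r - q + 0.5*sigma^2) * T) / (sigma * sqrt(T)) = 0.39426058
d2 = d1 - sigma * sqrt(T) = -0.32698834
exp(-rT) = 0.90483742; exp(-qT) = 0.94743211
C = S_0 * exp(-qT) * N(d1) - K * exp(-rT) * N(d2)
N(d1) = 0.65330567; N(d2) = 0.37183835
C = 0.9100 * 0.94743211 * 0.65330567 - 0.9300 * 0.90483742 * 0.37183835 = 0.2504


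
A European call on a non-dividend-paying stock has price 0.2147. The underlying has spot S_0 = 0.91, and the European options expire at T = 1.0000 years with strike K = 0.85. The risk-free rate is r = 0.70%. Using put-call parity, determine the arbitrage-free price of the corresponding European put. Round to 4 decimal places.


Answer: Put price = 0.1488

Derivation:
Put-call parity: C - P = S_0 * exp(-qT) - K * exp(-rT).
S_0 * exp(-qT) = 0.9100 * 1.00000000 = 0.91000000
K * exp(-rT) = 0.8500 * 0.99302444 = 0.84407078
P = C - S*exp(-qT) + K*exp(-rT)
P = 0.2147 - 0.91000000 + 0.84407078 = 0.1488


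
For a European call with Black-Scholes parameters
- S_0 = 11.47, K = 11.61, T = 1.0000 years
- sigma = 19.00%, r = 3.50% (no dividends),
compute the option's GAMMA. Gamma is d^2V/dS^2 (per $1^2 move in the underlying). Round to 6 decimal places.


d1 = 0.2153586075; d2 = 0.0253586075
phi(d1) = 0.3897973859; exp(-qT) = 1.0000000000; exp(-rT) = 0.9656054163
Gamma = exp(-qT) * phi(d1) / (S * sigma * sqrt(T)) = 1.0000000000 * 0.3897973859 / (11.4700 * 0.1900 * 1.0000000000) = 0.178864

Answer: Gamma = 0.178864


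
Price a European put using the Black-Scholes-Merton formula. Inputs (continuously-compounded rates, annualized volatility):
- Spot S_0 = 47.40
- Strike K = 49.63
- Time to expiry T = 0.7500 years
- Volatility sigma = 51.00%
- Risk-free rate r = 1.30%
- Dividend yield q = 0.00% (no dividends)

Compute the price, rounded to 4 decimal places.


Answer: Price = 9.3395

Derivation:
d1 = (ln(S/K) + (r - q + 0.5*sigma^2) * T) / (sigma * sqrt(T)) = 0.13882272
d2 = d1 - sigma * sqrt(T) = -0.30285024
exp(-rT) = 0.99029738; exp(-qT) = 1.00000000
P = K * exp(-rT) * N(-d2) - S_0 * exp(-qT) * N(-d1)
N(-d1) = 0.44479512; N(-d2) = 0.61899800
P = 49.6300 * 0.99029738 * 0.61899800 - 47.4000 * 1.00000000 * 0.44479512 = 9.3395


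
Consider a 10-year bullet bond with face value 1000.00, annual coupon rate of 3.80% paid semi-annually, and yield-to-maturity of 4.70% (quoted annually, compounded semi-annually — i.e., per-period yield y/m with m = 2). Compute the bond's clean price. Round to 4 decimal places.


Coupon per period c = face * coupon_rate / m = 19.000000
Periods per year m = 2; per-period yield y/m = 0.023500
Number of cashflows N = 20
Cashflows (t years, CF_t, discount factor 1/(1+y/m)^(m*t), PV):
  t = 0.5000: CF_t = 19.000000, DF = 0.977040, PV = 18.563752
  t = 1.0000: CF_t = 19.000000, DF = 0.954606, PV = 18.137520
  t = 1.5000: CF_t = 19.000000, DF = 0.932688, PV = 17.721075
  t = 2.0000: CF_t = 19.000000, DF = 0.911273, PV = 17.314191
  t = 2.5000: CF_t = 19.000000, DF = 0.890350, PV = 16.916650
  t = 3.0000: CF_t = 19.000000, DF = 0.869907, PV = 16.528237
  t = 3.5000: CF_t = 19.000000, DF = 0.849934, PV = 16.148741
  t = 4.0000: CF_t = 19.000000, DF = 0.830419, PV = 15.777959
  t = 4.5000: CF_t = 19.000000, DF = 0.811352, PV = 15.415690
  t = 5.0000: CF_t = 19.000000, DF = 0.792723, PV = 15.061739
  t = 5.5000: CF_t = 19.000000, DF = 0.774522, PV = 14.715915
  t = 6.0000: CF_t = 19.000000, DF = 0.756739, PV = 14.378032
  t = 6.5000: CF_t = 19.000000, DF = 0.739363, PV = 14.047906
  t = 7.0000: CF_t = 19.000000, DF = 0.722387, PV = 13.725360
  t = 7.5000: CF_t = 19.000000, DF = 0.705801, PV = 13.410220
  t = 8.0000: CF_t = 19.000000, DF = 0.689596, PV = 13.102315
  t = 8.5000: CF_t = 19.000000, DF = 0.673762, PV = 12.801481
  t = 9.0000: CF_t = 19.000000, DF = 0.658292, PV = 12.507553
  t = 9.5000: CF_t = 19.000000, DF = 0.643178, PV = 12.220374
  t = 10.0000: CF_t = 1019.000000, DF = 0.628410, PV = 640.349750
Price P = sum_t PV_t = 928.844460

Answer: Price = 928.8445


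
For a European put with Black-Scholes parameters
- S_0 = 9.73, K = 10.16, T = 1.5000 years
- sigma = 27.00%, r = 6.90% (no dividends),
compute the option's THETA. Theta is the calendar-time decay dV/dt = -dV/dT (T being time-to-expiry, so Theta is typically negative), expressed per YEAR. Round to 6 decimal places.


d1 = 0.3475567510; d2 = 0.0168756357
phi(d1) = 0.3755602452; exp(-qT) = 1.0000000000; exp(-rT) = 0.9016760227
Theta = -S*exp(-qT)*phi(d1)*sigma/(2*sqrt(T)) + r*K*exp(-rT)*N(-d2) - q*S*exp(-qT)*N(-d1)
N(-d1) = 0.3640865456; N(-d2) = 0.4932679149; sqrt(T) = 1.2247448714
Term 1 = -9.7300 * 1.0000000000 * 0.3755602452 * 0.2700 / (2 * 1.2247448714) = -0.4027917745
Term 2 = 0.0690 * 10.1600 * 0.9016760227 * 0.4932679149 = 0.3118000547
Term 3 = 0 (no dividend yield, q = 0)
Theta = -0.4027917745 + (0.3118000547) + (0.0000000000) = -0.090992

Answer: Theta = -0.090992


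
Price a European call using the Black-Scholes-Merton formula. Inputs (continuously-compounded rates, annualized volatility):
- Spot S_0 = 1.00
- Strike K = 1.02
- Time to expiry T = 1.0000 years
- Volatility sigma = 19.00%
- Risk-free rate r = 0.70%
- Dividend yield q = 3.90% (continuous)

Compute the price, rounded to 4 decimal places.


d1 = (ln(S/K) + (r - q + 0.5*sigma^2) * T) / (sigma * sqrt(T)) = -0.17764541
d2 = d1 - sigma * sqrt(T) = -0.36764541
exp(-rT) = 0.99302444; exp(-qT) = 0.96175071
C = S_0 * exp(-qT) * N(d1) - K * exp(-rT) * N(d2)
N(d1) = 0.42950073; N(d2) = 0.35656883
C = 1.0000 * 0.96175071 * 0.42950073 - 1.0200 * 0.99302444 * 0.35656883 = 0.0519

Answer: Price = 0.0519


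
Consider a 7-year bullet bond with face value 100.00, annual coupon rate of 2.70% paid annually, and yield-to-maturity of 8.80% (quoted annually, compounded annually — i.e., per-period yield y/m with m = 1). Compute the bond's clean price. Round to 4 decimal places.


Answer: Price = 69.0919

Derivation:
Coupon per period c = face * coupon_rate / m = 2.700000
Periods per year m = 1; per-period yield y/m = 0.088000
Number of cashflows N = 7
Cashflows (t years, CF_t, discount factor 1/(1+y/m)^(m*t), PV):
  t = 1.0000: CF_t = 2.700000, DF = 0.919118, PV = 2.481618
  t = 2.0000: CF_t = 2.700000, DF = 0.844777, PV = 2.280899
  t = 3.0000: CF_t = 2.700000, DF = 0.776450, PV = 2.096414
  t = 4.0000: CF_t = 2.700000, DF = 0.713649, PV = 1.926851
  t = 5.0000: CF_t = 2.700000, DF = 0.655927, PV = 1.771003
  t = 6.0000: CF_t = 2.700000, DF = 0.602874, PV = 1.627760
  t = 7.0000: CF_t = 102.700000, DF = 0.554112, PV = 56.907326
Price P = sum_t PV_t = 69.091870


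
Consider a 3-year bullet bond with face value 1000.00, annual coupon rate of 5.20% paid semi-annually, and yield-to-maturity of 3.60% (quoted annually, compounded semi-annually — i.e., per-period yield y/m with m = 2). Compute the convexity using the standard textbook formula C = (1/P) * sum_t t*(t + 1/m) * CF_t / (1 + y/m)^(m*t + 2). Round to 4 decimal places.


Coupon per period c = face * coupon_rate / m = 26.000000
Periods per year m = 2; per-period yield y/m = 0.018000
Number of cashflows N = 6
Cashflows (t years, CF_t, discount factor 1/(1+y/m)^(m*t), PV):
  t = 0.5000: CF_t = 26.000000, DF = 0.982318, PV = 25.540275
  t = 1.0000: CF_t = 26.000000, DF = 0.964949, PV = 25.088679
  t = 1.5000: CF_t = 26.000000, DF = 0.947887, PV = 24.645068
  t = 2.0000: CF_t = 26.000000, DF = 0.931127, PV = 24.209300
  t = 2.5000: CF_t = 26.000000, DF = 0.914663, PV = 23.781238
  t = 3.0000: CF_t = 1026.000000, DF = 0.898490, PV = 921.850919
Price P = sum_t PV_t = 1045.115478
Convexity numerator sum_t t*(t + 1/m) * CF_t / (1+y/m)^(m*t + 2):
  t = 0.5000: term = 12.322534
  t = 1.0000: term = 36.313950
  t = 1.5000: term = 71.343714
  t = 2.0000: term = 116.803723
  t = 2.5000: term = 172.107646
  t = 3.0000: term = 9340.162579
Convexity = (1/P) * sum = 9749.054146 / 1045.115478 = 9.328208

Answer: Convexity = 9.3282


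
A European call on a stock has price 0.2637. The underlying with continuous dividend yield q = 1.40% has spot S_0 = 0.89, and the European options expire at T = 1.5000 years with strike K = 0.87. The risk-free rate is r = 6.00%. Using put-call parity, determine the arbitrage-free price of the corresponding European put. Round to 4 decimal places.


Answer: Put price = 0.1873

Derivation:
Put-call parity: C - P = S_0 * exp(-qT) - K * exp(-rT).
S_0 * exp(-qT) = 0.8900 * 0.97921896 = 0.87150488
K * exp(-rT) = 0.8700 * 0.91393119 = 0.79512013
P = C - S*exp(-qT) + K*exp(-rT)
P = 0.2637 - 0.87150488 + 0.79512013 = 0.1873


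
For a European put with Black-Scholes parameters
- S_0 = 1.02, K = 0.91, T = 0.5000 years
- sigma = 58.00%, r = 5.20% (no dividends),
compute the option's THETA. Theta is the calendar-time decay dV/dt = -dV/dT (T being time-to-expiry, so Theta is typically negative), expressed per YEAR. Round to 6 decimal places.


d1 = 0.5466991367; d2 = 0.1365772036
phi(d1) = 0.3435651548; exp(-qT) = 1.0000000000; exp(-rT) = 0.9743350896
Theta = -S*exp(-qT)*phi(d1)*sigma/(2*sqrt(T)) + r*K*exp(-rT)*N(-d2) - q*S*exp(-qT)*N(-d1)
N(-d1) = 0.2922927237; N(-d2) = 0.4456824982; sqrt(T) = 0.7071067812
Term 1 = -1.0200 * 1.0000000000 * 0.3435651548 * 0.5800 / (2 * 0.7071067812) = -0.1437216775
Term 2 = 0.0520 * 0.9100 * 0.9743350896 * 0.4456824982 = 0.0205484307
Term 3 = 0 (no dividend yield, q = 0)
Theta = -0.1437216775 + (0.0205484307) + (0.0000000000) = -0.123173

Answer: Theta = -0.123173


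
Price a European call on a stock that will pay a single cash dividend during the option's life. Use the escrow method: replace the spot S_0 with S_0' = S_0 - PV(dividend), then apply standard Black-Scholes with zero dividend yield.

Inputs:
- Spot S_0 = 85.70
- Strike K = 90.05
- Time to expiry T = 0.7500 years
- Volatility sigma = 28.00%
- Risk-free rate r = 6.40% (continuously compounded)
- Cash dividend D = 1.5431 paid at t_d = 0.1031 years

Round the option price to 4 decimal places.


Answer: Price = 7.3977

Derivation:
PV(D) = D * exp(-r * t_d) = 1.5431 * 0.99342332 = 1.53295153
S_0' = S_0 - PV(D) = 85.7000 - 1.53295153 = 84.16704847
d1 = (ln(S_0'/K) + (r + sigma^2/2)*T) / (sigma*sqrt(T)) = 0.04057298
d2 = d1 - sigma*sqrt(T) = -0.20191413
exp(-rT) = 0.95313379
N(d1) = 0.51618184; N(d2) = 0.41999193
C = S_0' * N(d1) - K * exp(-rT) * N(d2) = 84.16704847 * 0.51618184 - 90.0500 * 0.95313379 * 0.41999193 = 7.3977


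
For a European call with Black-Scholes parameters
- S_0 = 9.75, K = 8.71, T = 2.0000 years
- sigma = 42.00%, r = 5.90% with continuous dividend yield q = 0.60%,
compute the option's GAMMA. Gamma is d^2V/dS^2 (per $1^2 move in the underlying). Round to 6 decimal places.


Answer: Gamma = 0.054551

Derivation:
d1 = 0.6653462233; d2 = 0.0713765271
phi(d1) = 0.3197290593; exp(-qT) = 0.9880717129; exp(-rT) = 0.8886960526
Gamma = exp(-qT) * phi(d1) / (S * sigma * sqrt(T)) = 0.9880717129 * 0.3197290593 / (9.7500 * 0.4200 * 1.4142135624) = 0.054551


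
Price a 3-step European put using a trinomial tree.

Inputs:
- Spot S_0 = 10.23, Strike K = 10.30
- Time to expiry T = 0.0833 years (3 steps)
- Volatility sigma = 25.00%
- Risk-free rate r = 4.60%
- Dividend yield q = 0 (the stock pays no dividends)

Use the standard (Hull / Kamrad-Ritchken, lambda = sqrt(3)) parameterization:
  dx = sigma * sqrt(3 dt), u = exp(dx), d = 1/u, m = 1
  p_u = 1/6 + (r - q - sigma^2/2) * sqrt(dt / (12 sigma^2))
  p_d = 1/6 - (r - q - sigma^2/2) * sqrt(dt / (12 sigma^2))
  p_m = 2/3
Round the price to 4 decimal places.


dt = T/N = 0.027767; dx = sigma*sqrt(3*dt) = 0.072154
u = exp(dx) = 1.074821; d = 1/u = 0.930387
p_u = 0.169505, p_m = 0.666667, p_d = 0.163829
Discount per step: exp(-r*dt) = 0.998724
Stock lattice S(k, j) with j the centered position index:
  k=0: S(0,+0) = 10.2300
  k=1: S(1,-1) = 9.5179; S(1,+0) = 10.2300; S(1,+1) = 10.9954
  k=2: S(2,-2) = 8.8553; S(2,-1) = 9.5179; S(2,+0) = 10.2300; S(2,+1) = 10.9954; S(2,+2) = 11.8181
  k=3: S(3,-3) = 8.2389; S(3,-2) = 8.8553; S(3,-1) = 9.5179; S(3,+0) = 10.2300; S(3,+1) = 10.9954; S(3,+2) = 11.8181; S(3,+3) = 12.7024
Terminal payoffs V(N, j) = max(K - S_T, 0):
  V(3,-3) = 2.061144; V(3,-2) = 1.444702; V(3,-1) = 0.782138; V(3,+0) = 0.070000; V(3,+1) = 0.000000; V(3,+2) = 0.000000; V(3,+3) = 0.000000
Backward induction: V(k, j) = exp(-r*dt) * [p_u * V(k+1, j+1) + p_m * V(k+1, j) + p_d * V(k+1, j-1)]
  V(2,-2) = exp(-r*dt) * [p_u*0.782138 + p_m*1.444702 + p_d*2.061144] = 1.431556
  V(2,-1) = exp(-r*dt) * [p_u*0.070000 + p_m*0.782138 + p_d*1.444702] = 0.768991
  V(2,+0) = exp(-r*dt) * [p_u*0.000000 + p_m*0.070000 + p_d*0.782138] = 0.174580
  V(2,+1) = exp(-r*dt) * [p_u*0.000000 + p_m*0.000000 + p_d*0.070000] = 0.011453
  V(2,+2) = exp(-r*dt) * [p_u*0.000000 + p_m*0.000000 + p_d*0.000000] = 0.000000
  V(1,-1) = exp(-r*dt) * [p_u*0.174580 + p_m*0.768991 + p_d*1.431556] = 0.775791
  V(1,+0) = exp(-r*dt) * [p_u*0.011453 + p_m*0.174580 + p_d*0.768991] = 0.243999
  V(1,+1) = exp(-r*dt) * [p_u*0.000000 + p_m*0.011453 + p_d*0.174580] = 0.036191
  V(0,+0) = exp(-r*dt) * [p_u*0.036191 + p_m*0.243999 + p_d*0.775791] = 0.295520

Answer: Price = V(0,0) = 0.2955


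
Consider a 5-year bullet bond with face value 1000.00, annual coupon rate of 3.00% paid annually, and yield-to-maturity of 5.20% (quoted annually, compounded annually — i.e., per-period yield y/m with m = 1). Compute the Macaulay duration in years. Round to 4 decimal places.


Coupon per period c = face * coupon_rate / m = 30.000000
Periods per year m = 1; per-period yield y/m = 0.052000
Number of cashflows N = 5
Cashflows (t years, CF_t, discount factor 1/(1+y/m)^(m*t), PV):
  t = 1.0000: CF_t = 30.000000, DF = 0.950570, PV = 28.517110
  t = 2.0000: CF_t = 30.000000, DF = 0.903584, PV = 27.107519
  t = 3.0000: CF_t = 30.000000, DF = 0.858920, PV = 25.767604
  t = 4.0000: CF_t = 30.000000, DF = 0.816464, PV = 24.493920
  t = 5.0000: CF_t = 1030.000000, DF = 0.776106, PV = 799.389659
Price P = sum_t PV_t = 905.275812
Macaulay numerator sum_t t * PV_t:
  t * PV_t at t = 1.0000: 28.517110
  t * PV_t at t = 2.0000: 54.215039
  t * PV_t at t = 3.0000: 77.302812
  t * PV_t at t = 4.0000: 97.975680
  t * PV_t at t = 5.0000: 3996.948293
Macaulay duration D = (sum_t t * PV_t) / P = 4254.958933 / 905.275812 = 4.700180

Answer: Macaulay duration = 4.7002 years


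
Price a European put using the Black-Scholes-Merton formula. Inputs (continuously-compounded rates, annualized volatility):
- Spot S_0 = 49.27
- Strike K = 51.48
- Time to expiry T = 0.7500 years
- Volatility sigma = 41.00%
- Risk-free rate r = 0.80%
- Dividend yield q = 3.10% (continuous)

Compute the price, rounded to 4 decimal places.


d1 = (ln(S/K) + (r - q + 0.5*sigma^2) * T) / (sigma * sqrt(T)) = 0.00537779
d2 = d1 - sigma * sqrt(T) = -0.34969263
exp(-rT) = 0.99401796; exp(-qT) = 0.97701820
P = K * exp(-rT) * N(-d2) - S_0 * exp(-qT) * N(-d1)
N(-d1) = 0.49785458; N(-d2) = 0.63671531
P = 51.4800 * 0.99401796 * 0.63671531 - 49.2700 * 0.97701820 * 0.49785458 = 8.6165

Answer: Price = 8.6165


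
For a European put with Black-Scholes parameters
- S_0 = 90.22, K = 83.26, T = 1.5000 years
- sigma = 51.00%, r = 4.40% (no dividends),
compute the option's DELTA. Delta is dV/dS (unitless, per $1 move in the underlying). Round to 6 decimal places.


d1 = 0.5465050005; d2 = -0.0781148840
phi(d1) = 0.3436016142; exp(-qT) = 1.0000000000; exp(-rT) = 0.9361308643
N(-d1) = 0.2923594257
Delta = -exp(-qT) * N(-d1) = -1.0000000000 * 0.2923594257 = -0.292359

Answer: Delta = -0.292359


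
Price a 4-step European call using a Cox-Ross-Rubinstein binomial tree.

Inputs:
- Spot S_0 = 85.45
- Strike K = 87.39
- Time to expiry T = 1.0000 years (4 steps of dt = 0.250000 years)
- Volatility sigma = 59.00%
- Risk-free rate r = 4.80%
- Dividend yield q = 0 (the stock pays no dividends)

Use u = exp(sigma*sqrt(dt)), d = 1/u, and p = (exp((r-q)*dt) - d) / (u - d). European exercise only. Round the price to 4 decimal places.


dt = T/N = 0.250000
u = exp(sigma*sqrt(dt)) = 1.343126; d = 1/u = 0.744532
p = (exp((r-q)*dt) - d) / (u - d) = 0.446948
Discount per step: exp(-r*dt) = 0.988072
Stock lattice S(k, i) with i counting down-moves:
  k=0: S(0,0) = 85.4500
  k=1: S(1,0) = 114.7701; S(1,1) = 63.6202
  k=2: S(2,0) = 154.1508; S(2,1) = 85.4500; S(2,2) = 47.3673
  k=3: S(3,0) = 207.0440; S(3,1) = 114.7701; S(3,2) = 63.6202; S(3,3) = 35.2664
  k=4: S(4,0) = 278.0863; S(4,1) = 154.1508; S(4,2) = 85.4500; S(4,3) = 47.3673; S(4,4) = 26.2570
Terminal payoffs V(N, i) = max(S_T - K, 0):
  V(4,0) = 190.696276; V(4,1) = 66.760810; V(4,2) = 0.000000; V(4,3) = 0.000000; V(4,4) = 0.000000
Backward induction: V(k, i) = exp(-r*dt) * [p * V(k+1, i) + (1-p) * V(k+1, i+1)].
  V(3,0) = exp(-r*dt) * [p*190.696276 + (1-p)*66.760810] = 120.696429
  V(3,1) = exp(-r*dt) * [p*66.760810 + (1-p)*0.000000] = 29.482683
  V(3,2) = exp(-r*dt) * [p*0.000000 + (1-p)*0.000000] = 0.000000
  V(3,3) = exp(-r*dt) * [p*0.000000 + (1-p)*0.000000] = 0.000000
  V(2,0) = exp(-r*dt) * [p*120.696429 + (1-p)*29.482683] = 69.412511
  V(2,1) = exp(-r*dt) * [p*29.482683 + (1-p)*0.000000] = 13.020043
  V(2,2) = exp(-r*dt) * [p*0.000000 + (1-p)*0.000000] = 0.000000
  V(1,0) = exp(-r*dt) * [p*69.412511 + (1-p)*13.020043] = 37.768587
  V(1,1) = exp(-r*dt) * [p*13.020043 + (1-p)*0.000000] = 5.749867
  V(0,0) = exp(-r*dt) * [p*37.768587 + (1-p)*5.749867] = 19.821280

Answer: Price = V(0,0) = 19.8213


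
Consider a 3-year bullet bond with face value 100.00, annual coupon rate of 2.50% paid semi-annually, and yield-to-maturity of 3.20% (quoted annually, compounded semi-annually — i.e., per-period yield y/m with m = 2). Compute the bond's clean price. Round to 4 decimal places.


Answer: Price = 98.0128

Derivation:
Coupon per period c = face * coupon_rate / m = 1.250000
Periods per year m = 2; per-period yield y/m = 0.016000
Number of cashflows N = 6
Cashflows (t years, CF_t, discount factor 1/(1+y/m)^(m*t), PV):
  t = 0.5000: CF_t = 1.250000, DF = 0.984252, PV = 1.230315
  t = 1.0000: CF_t = 1.250000, DF = 0.968752, PV = 1.210940
  t = 1.5000: CF_t = 1.250000, DF = 0.953496, PV = 1.191870
  t = 2.0000: CF_t = 1.250000, DF = 0.938480, PV = 1.173100
  t = 2.5000: CF_t = 1.250000, DF = 0.923701, PV = 1.154626
  t = 3.0000: CF_t = 101.250000, DF = 0.909155, PV = 92.051906
Price P = sum_t PV_t = 98.012757


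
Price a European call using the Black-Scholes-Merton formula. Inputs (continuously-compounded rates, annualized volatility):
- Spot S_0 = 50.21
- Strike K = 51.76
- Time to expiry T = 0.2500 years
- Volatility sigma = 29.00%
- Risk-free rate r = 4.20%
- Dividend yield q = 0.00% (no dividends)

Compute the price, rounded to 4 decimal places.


Answer: Price = 2.4539

Derivation:
d1 = (ln(S/K) + (r - q + 0.5*sigma^2) * T) / (sigma * sqrt(T)) = -0.06476510
d2 = d1 - sigma * sqrt(T) = -0.20976510
exp(-rT) = 0.98955493; exp(-qT) = 1.00000000
C = S_0 * exp(-qT) * N(d1) - K * exp(-rT) * N(d2)
N(d1) = 0.47418051; N(d2) = 0.41692550
C = 50.2100 * 1.00000000 * 0.47418051 - 51.7600 * 0.98955493 * 0.41692550 = 2.4539


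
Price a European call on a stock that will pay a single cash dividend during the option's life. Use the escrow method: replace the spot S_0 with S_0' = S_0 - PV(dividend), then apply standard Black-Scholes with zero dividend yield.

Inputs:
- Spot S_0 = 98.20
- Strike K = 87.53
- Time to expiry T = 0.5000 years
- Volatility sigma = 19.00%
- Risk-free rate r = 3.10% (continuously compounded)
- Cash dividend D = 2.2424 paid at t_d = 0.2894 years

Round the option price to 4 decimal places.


PV(D) = D * exp(-r * t_d) = 2.2424 * 0.99106872 = 2.22237250
S_0' = S_0 - PV(D) = 98.2000 - 2.22237250 = 95.97762750
d1 = (ln(S_0'/K) + (r + sigma^2/2)*T) / (sigma*sqrt(T)) = 0.86831615
d2 = d1 - sigma*sqrt(T) = 0.73396586
exp(-rT) = 0.98461951
N(d1) = 0.80738936; N(d2) = 0.76851523
C = S_0' * N(d1) - K * exp(-rT) * N(d2) = 95.97762750 * 0.80738936 - 87.5300 * 0.98461951 * 0.76851523 = 11.2578

Answer: Price = 11.2578


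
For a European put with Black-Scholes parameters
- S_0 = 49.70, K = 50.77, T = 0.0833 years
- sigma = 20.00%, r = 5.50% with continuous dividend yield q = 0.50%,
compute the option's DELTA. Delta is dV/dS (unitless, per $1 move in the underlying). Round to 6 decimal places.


d1 = -0.2679965967; d2 = -0.3257200755
phi(d1) = 0.3848700165; exp(-qT) = 0.9995835867; exp(-rT) = 0.9954289791
N(-d1) = 0.6056490308
Delta = -exp(-qT) * N(-d1) = -0.9995835867 * 0.6056490308 = -0.605397

Answer: Delta = -0.605397


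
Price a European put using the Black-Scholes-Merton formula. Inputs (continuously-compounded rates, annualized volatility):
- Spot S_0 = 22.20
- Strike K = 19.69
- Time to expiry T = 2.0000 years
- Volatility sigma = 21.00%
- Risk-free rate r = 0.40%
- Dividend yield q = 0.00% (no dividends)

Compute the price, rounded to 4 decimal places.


d1 = (ln(S/K) + (r - q + 0.5*sigma^2) * T) / (sigma * sqrt(T)) = 0.57942820
d2 = d1 - sigma * sqrt(T) = 0.28244335
exp(-rT) = 0.99203191; exp(-qT) = 1.00000000
P = K * exp(-rT) * N(-d2) - S_0 * exp(-qT) * N(-d1)
N(-d1) = 0.28115014; N(-d2) = 0.38880179
P = 19.6900 * 0.99203191 * 0.38880179 - 22.2000 * 1.00000000 * 0.28115014 = 1.3530

Answer: Price = 1.3530


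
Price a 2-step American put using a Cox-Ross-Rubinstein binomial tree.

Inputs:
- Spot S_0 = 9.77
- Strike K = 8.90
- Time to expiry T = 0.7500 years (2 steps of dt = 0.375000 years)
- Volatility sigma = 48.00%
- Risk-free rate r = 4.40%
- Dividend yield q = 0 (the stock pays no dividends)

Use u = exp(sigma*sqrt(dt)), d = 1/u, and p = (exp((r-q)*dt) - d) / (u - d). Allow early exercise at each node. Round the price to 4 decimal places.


Answer: Price = V(0,0) = 0.9982

Derivation:
dt = T/N = 0.375000
u = exp(sigma*sqrt(dt)) = 1.341702; d = 1/u = 0.745322
p = (exp((r-q)*dt) - d) / (u - d) = 0.454936
Discount per step: exp(-r*dt) = 0.983635
Stock lattice S(k, i) with i counting down-moves:
  k=0: S(0,0) = 9.7700
  k=1: S(1,0) = 13.1084; S(1,1) = 7.2818
  k=2: S(2,0) = 17.5876; S(2,1) = 9.7700; S(2,2) = 5.4273
Terminal payoffs V(N, i) = max(K - S_T, 0):
  V(2,0) = 0.000000; V(2,1) = 0.000000; V(2,2) = 3.472715
Backward induction: V(k, i) = exp(-r*dt) * [p * V(k+1, i) + (1-p) * V(k+1, i+1)]; then take max(V_cont, immediate exercise) for American.
  V(1,0) = exp(-r*dt) * [p*0.000000 + (1-p)*0.000000] = 0.000000; exercise = 0.000000; V(1,0) = max -> 0.000000
  V(1,1) = exp(-r*dt) * [p*0.000000 + (1-p)*3.472715] = 1.861875; exercise = 1.618203; V(1,1) = max -> 1.861875
  V(0,0) = exp(-r*dt) * [p*0.000000 + (1-p)*1.861875] = 0.998233; exercise = 0.000000; V(0,0) = max -> 0.998233


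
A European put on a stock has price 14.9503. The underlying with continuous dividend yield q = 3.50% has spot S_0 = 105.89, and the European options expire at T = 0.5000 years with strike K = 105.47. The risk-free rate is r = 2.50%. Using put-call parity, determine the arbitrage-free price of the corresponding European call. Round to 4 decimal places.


Answer: Call price = 14.8435

Derivation:
Put-call parity: C - P = S_0 * exp(-qT) - K * exp(-rT).
S_0 * exp(-qT) = 105.8900 * 0.98265224 = 104.05304523
K * exp(-rT) = 105.4700 * 0.98757780 = 104.15983062
C = P + S*exp(-qT) - K*exp(-rT)
C = 14.9503 + 104.05304523 - 104.15983062 = 14.8435


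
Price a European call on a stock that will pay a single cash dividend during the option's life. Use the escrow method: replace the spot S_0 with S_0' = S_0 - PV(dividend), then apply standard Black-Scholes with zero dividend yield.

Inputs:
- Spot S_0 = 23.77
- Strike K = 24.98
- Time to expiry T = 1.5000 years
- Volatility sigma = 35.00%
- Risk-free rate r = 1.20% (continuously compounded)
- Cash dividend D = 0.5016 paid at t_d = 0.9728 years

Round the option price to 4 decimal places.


PV(D) = D * exp(-r * t_d) = 0.5016 * 0.98839427 = 0.49577857
S_0' = S_0 - PV(D) = 23.7700 - 0.49577857 = 23.27422143
d1 = (ln(S_0'/K) + (r + sigma^2/2)*T) / (sigma*sqrt(T)) = 0.09132133
d2 = d1 - sigma*sqrt(T) = -0.33733937
exp(-rT) = 0.98216103
N(d1) = 0.53638137; N(d2) = 0.36793054
C = S_0' * N(d1) - K * exp(-rT) * N(d2) = 23.27422143 * 0.53638137 - 24.9800 * 0.98216103 * 0.36793054 = 3.4569

Answer: Price = 3.4569


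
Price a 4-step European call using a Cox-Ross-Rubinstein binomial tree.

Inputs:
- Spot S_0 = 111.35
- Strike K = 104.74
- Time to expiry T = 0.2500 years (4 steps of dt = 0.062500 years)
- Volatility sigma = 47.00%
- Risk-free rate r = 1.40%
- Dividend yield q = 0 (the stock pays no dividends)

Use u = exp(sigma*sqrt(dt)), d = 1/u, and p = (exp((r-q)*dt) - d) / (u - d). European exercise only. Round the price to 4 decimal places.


Answer: Price = V(0,0) = 14.2378

Derivation:
dt = T/N = 0.062500
u = exp(sigma*sqrt(dt)) = 1.124682; d = 1/u = 0.889141
p = (exp((r-q)*dt) - d) / (u - d) = 0.474375
Discount per step: exp(-r*dt) = 0.999125
Stock lattice S(k, i) with i counting down-moves:
  k=0: S(0,0) = 111.3500
  k=1: S(1,0) = 125.2333; S(1,1) = 99.0058
  k=2: S(2,0) = 140.8476; S(2,1) = 111.3500; S(2,2) = 88.0301
  k=3: S(3,0) = 158.4087; S(3,1) = 125.2333; S(3,2) = 99.0058; S(3,3) = 78.2711
  k=4: S(4,0) = 178.1594; S(4,1) = 140.8476; S(4,2) = 111.3500; S(4,3) = 88.0301; S(4,4) = 69.5940
Terminal payoffs V(N, i) = max(S_T - K, 0):
  V(4,0) = 73.419353; V(4,1) = 36.107591; V(4,2) = 6.610000; V(4,3) = 0.000000; V(4,4) = 0.000000
Backward induction: V(k, i) = exp(-r*dt) * [p * V(k+1, i) + (1-p) * V(k+1, i+1)].
  V(3,0) = exp(-r*dt) * [p*73.419353 + (1-p)*36.107591] = 53.760306
  V(3,1) = exp(-r*dt) * [p*36.107591 + (1-p)*6.610000] = 20.584907
  V(3,2) = exp(-r*dt) * [p*6.610000 + (1-p)*0.000000] = 3.132878
  V(3,3) = exp(-r*dt) * [p*0.000000 + (1-p)*0.000000] = 0.000000
  V(2,0) = exp(-r*dt) * [p*53.760306 + (1-p)*20.584907] = 36.290726
  V(2,1) = exp(-r*dt) * [p*20.584907 + (1-p)*3.132878] = 11.401707
  V(2,2) = exp(-r*dt) * [p*3.132878 + (1-p)*0.000000] = 1.484860
  V(1,0) = exp(-r*dt) * [p*36.290726 + (1-p)*11.401707] = 23.188143
  V(1,1) = exp(-r*dt) * [p*11.401707 + (1-p)*1.484860] = 6.183753
  V(0,0) = exp(-r*dt) * [p*23.188143 + (1-p)*6.183753] = 14.237751


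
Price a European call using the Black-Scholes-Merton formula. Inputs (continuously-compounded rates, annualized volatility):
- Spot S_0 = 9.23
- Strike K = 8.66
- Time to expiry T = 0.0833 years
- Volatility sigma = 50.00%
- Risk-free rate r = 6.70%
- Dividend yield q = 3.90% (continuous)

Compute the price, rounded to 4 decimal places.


Answer: Price = 0.8591

Derivation:
d1 = (ln(S/K) + (r - q + 0.5*sigma^2) * T) / (sigma * sqrt(T)) = 0.53003892
d2 = d1 - sigma * sqrt(T) = 0.38573022
exp(-rT) = 0.99443445; exp(-qT) = 0.99675657
C = S_0 * exp(-qT) * N(d1) - K * exp(-rT) * N(d2)
N(d1) = 0.70195753; N(d2) = 0.65015176
C = 9.2300 * 0.99675657 * 0.70195753 - 8.6600 * 0.99443445 * 0.65015176 = 0.8591


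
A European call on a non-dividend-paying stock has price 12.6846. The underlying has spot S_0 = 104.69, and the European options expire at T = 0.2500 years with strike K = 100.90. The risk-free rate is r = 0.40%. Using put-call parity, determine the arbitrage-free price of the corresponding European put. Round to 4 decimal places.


Put-call parity: C - P = S_0 * exp(-qT) - K * exp(-rT).
S_0 * exp(-qT) = 104.6900 * 1.00000000 = 104.69000000
K * exp(-rT) = 100.9000 * 0.99900050 = 100.79915043
P = C - S*exp(-qT) + K*exp(-rT)
P = 12.6846 - 104.69000000 + 100.79915043 = 8.7938

Answer: Put price = 8.7938


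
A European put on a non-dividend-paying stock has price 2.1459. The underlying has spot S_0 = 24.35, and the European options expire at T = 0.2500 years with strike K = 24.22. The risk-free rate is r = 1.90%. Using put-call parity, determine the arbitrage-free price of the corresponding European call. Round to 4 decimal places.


Put-call parity: C - P = S_0 * exp(-qT) - K * exp(-rT).
S_0 * exp(-qT) = 24.3500 * 1.00000000 = 24.35000000
K * exp(-rT) = 24.2200 * 0.99526126 = 24.10522780
C = P + S*exp(-qT) - K*exp(-rT)
C = 2.1459 + 24.35000000 - 24.10522780 = 2.3907

Answer: Call price = 2.3907


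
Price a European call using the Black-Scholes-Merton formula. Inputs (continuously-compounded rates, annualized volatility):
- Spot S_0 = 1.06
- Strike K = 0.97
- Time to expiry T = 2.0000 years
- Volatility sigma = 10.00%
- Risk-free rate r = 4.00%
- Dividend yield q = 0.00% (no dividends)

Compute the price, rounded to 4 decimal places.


Answer: Price = 0.1724

Derivation:
d1 = (ln(S/K) + (r - q + 0.5*sigma^2) * T) / (sigma * sqrt(T)) = 1.26379863
d2 = d1 - sigma * sqrt(T) = 1.12237727
exp(-rT) = 0.92311635; exp(-qT) = 1.00000000
C = S_0 * exp(-qT) * N(d1) - K * exp(-rT) * N(d2)
N(d1) = 0.89684884; N(d2) = 0.86914897
C = 1.0600 * 1.00000000 * 0.89684884 - 0.9700 * 0.92311635 * 0.86914897 = 0.1724


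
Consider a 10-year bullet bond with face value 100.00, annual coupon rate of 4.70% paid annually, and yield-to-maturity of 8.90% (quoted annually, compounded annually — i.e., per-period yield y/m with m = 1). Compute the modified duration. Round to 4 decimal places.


Coupon per period c = face * coupon_rate / m = 4.700000
Periods per year m = 1; per-period yield y/m = 0.089000
Number of cashflows N = 10
Cashflows (t years, CF_t, discount factor 1/(1+y/m)^(m*t), PV):
  t = 1.0000: CF_t = 4.700000, DF = 0.918274, PV = 4.315886
  t = 2.0000: CF_t = 4.700000, DF = 0.843226, PV = 3.963164
  t = 3.0000: CF_t = 4.700000, DF = 0.774313, PV = 3.639270
  t = 4.0000: CF_t = 4.700000, DF = 0.711031, PV = 3.341845
  t = 5.0000: CF_t = 4.700000, DF = 0.652921, PV = 3.068728
  t = 6.0000: CF_t = 4.700000, DF = 0.599560, PV = 2.817932
  t = 7.0000: CF_t = 4.700000, DF = 0.550560, PV = 2.587633
  t = 8.0000: CF_t = 4.700000, DF = 0.505565, PV = 2.376155
  t = 9.0000: CF_t = 4.700000, DF = 0.464247, PV = 2.181961
  t = 10.0000: CF_t = 104.700000, DF = 0.426306, PV = 44.634213
Price P = sum_t PV_t = 72.926789
First compute Macaulay numerator sum_t t * PV_t:
  t * PV_t at t = 1.0000: 4.315886
  t * PV_t at t = 2.0000: 7.926329
  t * PV_t at t = 3.0000: 10.917809
  t * PV_t at t = 4.0000: 13.367381
  t * PV_t at t = 5.0000: 15.343642
  t * PV_t at t = 6.0000: 16.907595
  t * PV_t at t = 7.0000: 18.113432
  t * PV_t at t = 8.0000: 19.009242
  t * PV_t at t = 9.0000: 19.637647
  t * PV_t at t = 10.0000: 446.342133
Macaulay duration D = 571.881095 / 72.926789 = 7.841852
Modified duration = D / (1 + y/m) = 7.841852 / (1 + 0.089000) = 7.200966

Answer: Modified duration = 7.2010


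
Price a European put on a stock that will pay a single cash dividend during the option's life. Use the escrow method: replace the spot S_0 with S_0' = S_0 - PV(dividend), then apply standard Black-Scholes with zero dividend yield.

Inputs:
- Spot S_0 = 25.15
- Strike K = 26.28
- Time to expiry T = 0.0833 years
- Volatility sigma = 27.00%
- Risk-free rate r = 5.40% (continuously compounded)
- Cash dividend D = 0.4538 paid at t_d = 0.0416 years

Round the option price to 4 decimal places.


Answer: Price = 1.7293

Derivation:
PV(D) = D * exp(-r * t_d) = 0.4538 * 0.99775612 = 0.45278173
S_0' = S_0 - PV(D) = 25.1500 - 0.45278173 = 24.69721827
d1 = (ln(S_0'/K) + (r + sigma^2/2)*T) / (sigma*sqrt(T)) = -0.70044150
d2 = d1 - sigma*sqrt(T) = -0.77836819
exp(-rT) = 0.99551190
N(-d1) = 0.75817419; N(-d2) = 0.78182401
P = K * exp(-rT) * N(-d2) - S_0' * N(-d1) = 26.2800 * 0.99551190 * 0.78182401 - 24.69721827 * 0.75817419 = 1.7293


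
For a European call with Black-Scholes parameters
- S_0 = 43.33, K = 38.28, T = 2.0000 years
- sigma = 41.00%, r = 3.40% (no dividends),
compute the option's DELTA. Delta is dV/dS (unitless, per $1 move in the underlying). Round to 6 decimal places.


d1 = 0.6209047200; d2 = 0.0410771595
phi(d1) = 0.3289992299; exp(-qT) = 1.0000000000; exp(-rT) = 0.9342604736
N(d1) = 0.7326688423
Delta = exp(-qT) * N(d1) = 1.0000000000 * 0.7326688423 = 0.732669

Answer: Delta = 0.732669


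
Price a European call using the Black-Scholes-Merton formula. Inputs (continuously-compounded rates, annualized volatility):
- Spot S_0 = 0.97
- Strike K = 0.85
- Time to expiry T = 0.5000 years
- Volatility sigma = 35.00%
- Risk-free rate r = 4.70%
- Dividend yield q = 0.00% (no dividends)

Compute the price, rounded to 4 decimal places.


d1 = (ln(S/K) + (r - q + 0.5*sigma^2) * T) / (sigma * sqrt(T)) = 0.75229988
d2 = d1 - sigma * sqrt(T) = 0.50481251
exp(-rT) = 0.97677397; exp(-qT) = 1.00000000
C = S_0 * exp(-qT) * N(d1) - K * exp(-rT) * N(d2)
N(d1) = 0.77406463; N(d2) = 0.69315474
C = 0.9700 * 1.00000000 * 0.77406463 - 0.8500 * 0.97677397 * 0.69315474 = 0.1753

Answer: Price = 0.1753


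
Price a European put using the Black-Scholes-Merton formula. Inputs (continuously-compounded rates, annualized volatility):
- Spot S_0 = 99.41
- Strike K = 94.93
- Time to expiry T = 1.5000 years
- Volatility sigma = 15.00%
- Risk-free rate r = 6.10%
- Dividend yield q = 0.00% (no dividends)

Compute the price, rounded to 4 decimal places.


Answer: Price = 2.2343

Derivation:
d1 = (ln(S/K) + (r - q + 0.5*sigma^2) * T) / (sigma * sqrt(T)) = 0.84092580
d2 = d1 - sigma * sqrt(T) = 0.65721407
exp(-rT) = 0.91256132; exp(-qT) = 1.00000000
P = K * exp(-rT) * N(-d2) - S_0 * exp(-qT) * N(-d1)
N(-d1) = 0.20019475; N(-d2) = 0.25552164
P = 94.9300 * 0.91256132 * 0.25552164 - 99.4100 * 1.00000000 * 0.20019475 = 2.2343


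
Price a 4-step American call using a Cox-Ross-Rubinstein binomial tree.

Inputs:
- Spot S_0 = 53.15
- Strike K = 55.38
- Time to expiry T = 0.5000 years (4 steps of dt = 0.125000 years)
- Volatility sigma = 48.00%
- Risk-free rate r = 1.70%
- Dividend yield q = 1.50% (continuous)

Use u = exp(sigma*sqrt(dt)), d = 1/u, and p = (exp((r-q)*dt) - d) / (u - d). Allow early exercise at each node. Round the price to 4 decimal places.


dt = T/N = 0.125000
u = exp(sigma*sqrt(dt)) = 1.184956; d = 1/u = 0.843913
p = (exp((r-q)*dt) - d) / (u - d) = 0.458408
Discount per step: exp(-r*dt) = 0.997877
Stock lattice S(k, i) with i counting down-moves:
  k=0: S(0,0) = 53.1500
  k=1: S(1,0) = 62.9804; S(1,1) = 44.8540
  k=2: S(2,0) = 74.6290; S(2,1) = 53.1500; S(2,2) = 37.8529
  k=3: S(3,0) = 88.4321; S(3,1) = 62.9804; S(3,2) = 44.8540; S(3,3) = 31.9445
  k=4: S(4,0) = 104.7881; S(4,1) = 74.6290; S(4,2) = 53.1500; S(4,3) = 37.8529; S(4,4) = 26.9584
Terminal payoffs V(N, i) = max(S_T - K, 0):
  V(4,0) = 49.408142; V(4,1) = 19.249014; V(4,2) = 0.000000; V(4,3) = 0.000000; V(4,4) = 0.000000
Backward induction: V(k, i) = exp(-r*dt) * [p * V(k+1, i) + (1-p) * V(k+1, i+1)]; then take max(V_cont, immediate exercise) for American.
  V(3,0) = exp(-r*dt) * [p*49.408142 + (1-p)*19.249014] = 33.003999; exercise = 33.052097; V(3,0) = max -> 33.052097
  V(3,1) = exp(-r*dt) * [p*19.249014 + (1-p)*0.000000] = 8.805176; exercise = 7.600410; V(3,1) = max -> 8.805176
  V(3,2) = exp(-r*dt) * [p*0.000000 + (1-p)*0.000000] = 0.000000; exercise = 0.000000; V(3,2) = max -> 0.000000
  V(3,3) = exp(-r*dt) * [p*0.000000 + (1-p)*0.000000] = 0.000000; exercise = 0.000000; V(3,3) = max -> 0.000000
  V(2,0) = exp(-r*dt) * [p*33.052097 + (1-p)*8.805176] = 19.877879; exercise = 19.249014; V(2,0) = max -> 19.877879
  V(2,1) = exp(-r*dt) * [p*8.805176 + (1-p)*0.000000] = 4.027797; exercise = 0.000000; V(2,1) = max -> 4.027797
  V(2,2) = exp(-r*dt) * [p*0.000000 + (1-p)*0.000000] = 0.000000; exercise = 0.000000; V(2,2) = max -> 0.000000
  V(1,0) = exp(-r*dt) * [p*19.877879 + (1-p)*4.027797] = 11.269632; exercise = 7.600410; V(1,0) = max -> 11.269632
  V(1,1) = exp(-r*dt) * [p*4.027797 + (1-p)*0.000000] = 1.842456; exercise = 0.000000; V(1,1) = max -> 1.842456
  V(0,0) = exp(-r*dt) * [p*11.269632 + (1-p)*1.842456] = 6.150867; exercise = 0.000000; V(0,0) = max -> 6.150867

Answer: Price = V(0,0) = 6.1509
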